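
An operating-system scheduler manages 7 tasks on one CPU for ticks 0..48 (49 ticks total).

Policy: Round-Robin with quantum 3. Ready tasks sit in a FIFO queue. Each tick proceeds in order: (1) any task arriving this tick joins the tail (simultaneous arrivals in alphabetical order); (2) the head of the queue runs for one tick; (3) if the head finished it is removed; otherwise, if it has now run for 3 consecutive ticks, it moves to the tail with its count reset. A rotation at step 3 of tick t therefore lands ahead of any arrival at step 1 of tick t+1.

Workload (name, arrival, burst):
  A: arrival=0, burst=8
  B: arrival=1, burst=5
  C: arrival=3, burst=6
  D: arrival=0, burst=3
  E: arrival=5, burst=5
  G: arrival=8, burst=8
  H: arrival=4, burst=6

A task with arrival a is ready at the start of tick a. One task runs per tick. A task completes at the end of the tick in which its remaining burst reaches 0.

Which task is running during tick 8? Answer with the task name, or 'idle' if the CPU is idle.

running at tick 8 = B

t=0: queue=[A,D] q_used=0 → run A
t=1: queue=[A,D,B] q_used=1 → run A
t=2: queue=[A,D,B] q_used=2 → run A
t=3: queue=[D,B,A,C] q_used=0 → run D
t=4: queue=[D,B,A,C,H] q_used=1 → run D
t=5: queue=[D,B,A,C,H,E] q_used=2 → run D
t=6: queue=[B,A,C,H,E] q_used=0 → run B
t=7: queue=[B,A,C,H,E] q_used=1 → run B
t=8: queue=[B,A,C,H,E,G] q_used=2 → run B
t=9: queue=[A,C,H,E,G,B] q_used=0 → run A
t=10: queue=[A,C,H,E,G,B] q_used=1 → run A
t=11: queue=[A,C,H,E,G,B] q_used=2 → run A
t=12: queue=[C,H,E,G,B,A] q_used=0 → run C
t=13: queue=[C,H,E,G,B,A] q_used=1 → run C
t=14: queue=[C,H,E,G,B,A] q_used=2 → run C
t=15: queue=[H,E,G,B,A,C] q_used=0 → run H
t=16: queue=[H,E,G,B,A,C] q_used=1 → run H
t=17: queue=[H,E,G,B,A,C] q_used=2 → run H
t=18: queue=[E,G,B,A,C,H] q_used=0 → run E
t=19: queue=[E,G,B,A,C,H] q_used=1 → run E
t=20: queue=[E,G,B,A,C,H] q_used=2 → run E
t=21: queue=[G,B,A,C,H,E] q_used=0 → run G
t=22: queue=[G,B,A,C,H,E] q_used=1 → run G
t=23: queue=[G,B,A,C,H,E] q_used=2 → run G
t=24: queue=[B,A,C,H,E,G] q_used=0 → run B
t=25: queue=[B,A,C,H,E,G] q_used=1 → run B
t=26: queue=[A,C,H,E,G] q_used=0 → run A
t=27: queue=[A,C,H,E,G] q_used=1 → run A
t=28: queue=[C,H,E,G] q_used=0 → run C
t=29: queue=[C,H,E,G] q_used=1 → run C
t=30: queue=[C,H,E,G] q_used=2 → run C
t=31: queue=[H,E,G] q_used=0 → run H
t=32: queue=[H,E,G] q_used=1 → run H
t=33: queue=[H,E,G] q_used=2 → run H
t=34: queue=[E,G] q_used=0 → run E
t=35: queue=[E,G] q_used=1 → run E
t=36: queue=[G] q_used=0 → run G
t=37: queue=[G] q_used=1 → run G
t=38: queue=[G] q_used=2 → run G
t=39: queue=[G] q_used=0 → run G
t=40: queue=[G] q_used=1 → run G
t=41: (idle)
t=42: (idle)
t=43: (idle)
t=44: (idle)
t=45: (idle)
t=46: (idle)
t=47: (idle)
t=48: (idle)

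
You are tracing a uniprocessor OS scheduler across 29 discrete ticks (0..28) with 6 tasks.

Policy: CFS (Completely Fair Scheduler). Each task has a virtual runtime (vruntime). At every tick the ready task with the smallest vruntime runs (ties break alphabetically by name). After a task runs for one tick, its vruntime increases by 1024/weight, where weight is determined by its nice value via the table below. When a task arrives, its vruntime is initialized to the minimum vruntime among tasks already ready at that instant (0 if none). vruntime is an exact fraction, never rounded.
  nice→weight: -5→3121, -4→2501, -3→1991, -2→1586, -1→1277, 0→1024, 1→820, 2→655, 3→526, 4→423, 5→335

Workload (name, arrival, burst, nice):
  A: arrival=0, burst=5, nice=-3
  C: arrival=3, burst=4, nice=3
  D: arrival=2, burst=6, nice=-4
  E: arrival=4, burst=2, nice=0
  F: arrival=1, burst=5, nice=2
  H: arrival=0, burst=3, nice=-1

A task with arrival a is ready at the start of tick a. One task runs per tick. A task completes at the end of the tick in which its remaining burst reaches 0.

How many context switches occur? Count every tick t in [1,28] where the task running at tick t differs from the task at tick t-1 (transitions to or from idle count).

context switches = 25

t=0: vr[A=0 H=0] → run A
t=1: vr[A=1024/1991 F=0 H=0] → run F
t=2: vr[A=1024/1991 D=0 F=1024/655 H=0] → run D
t=3: vr[A=1024/1991 C=0 D=1024/2501 F=1024/655 H=0] → run C
t=4: vr[A=1024/1991 C=512/263 D=1024/2501 E=0 F=1024/655 H=0] → run E
t=5: vr[A=1024/1991 C=512/263 D=1024/2501 E=1 F=1024/655 H=0] → run H
t=6: vr[A=1024/1991 C=512/263 D=1024/2501 E=1 F=1024/655 H=1024/1277] → run D
t=7: vr[A=1024/1991 C=512/263 D=2048/2501 E=1 F=1024/655 H=1024/1277] → run A
t=8: vr[A=2048/1991 C=512/263 D=2048/2501 E=1 F=1024/655 H=1024/1277] → run H
t=9: vr[A=2048/1991 C=512/263 D=2048/2501 E=1 F=1024/655 H=2048/1277] → run D
t=10: vr[A=2048/1991 C=512/263 D=3072/2501 E=1 F=1024/655 H=2048/1277] → run E
t=11: vr[A=2048/1991 C=512/263 D=3072/2501 F=1024/655 H=2048/1277] → run A
t=12: vr[A=3072/1991 C=512/263 D=3072/2501 F=1024/655 H=2048/1277] → run D
t=13: vr[A=3072/1991 C=512/263 D=4096/2501 F=1024/655 H=2048/1277] → run A
t=14: vr[A=4096/1991 C=512/263 D=4096/2501 F=1024/655 H=2048/1277] → run F
t=15: vr[A=4096/1991 C=512/263 D=4096/2501 F=2048/655 H=2048/1277] → run H
t=16: vr[A=4096/1991 C=512/263 D=4096/2501 F=2048/655] → run D
t=17: vr[A=4096/1991 C=512/263 D=5120/2501 F=2048/655] → run C
t=18: vr[A=4096/1991 C=1024/263 D=5120/2501 F=2048/655] → run D
t=19: vr[A=4096/1991 C=1024/263 F=2048/655] → run A
t=20: vr[C=1024/263 F=2048/655] → run F
t=21: vr[C=1024/263 F=3072/655] → run C
t=22: vr[C=1536/263 F=3072/655] → run F
t=23: vr[C=1536/263 F=4096/655] → run C
t=24: vr[F=4096/655] → run F
t=25: (idle)
t=26: (idle)
t=27: (idle)
t=28: (idle)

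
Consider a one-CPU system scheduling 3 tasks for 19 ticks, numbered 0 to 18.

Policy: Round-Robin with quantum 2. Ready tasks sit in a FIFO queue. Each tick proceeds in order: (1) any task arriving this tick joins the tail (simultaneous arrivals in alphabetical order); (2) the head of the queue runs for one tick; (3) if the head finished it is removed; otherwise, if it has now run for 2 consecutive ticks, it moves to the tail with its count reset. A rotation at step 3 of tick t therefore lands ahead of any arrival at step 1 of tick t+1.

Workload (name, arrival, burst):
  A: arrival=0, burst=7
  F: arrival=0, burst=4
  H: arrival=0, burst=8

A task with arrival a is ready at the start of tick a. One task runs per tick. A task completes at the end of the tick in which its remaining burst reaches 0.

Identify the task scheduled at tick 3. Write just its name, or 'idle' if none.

t=0: queue=[A,F,H] q_used=0 → run A
t=1: queue=[A,F,H] q_used=1 → run A
t=2: queue=[F,H,A] q_used=0 → run F
t=3: queue=[F,H,A] q_used=1 → run F
t=4: queue=[H,A,F] q_used=0 → run H
t=5: queue=[H,A,F] q_used=1 → run H
t=6: queue=[A,F,H] q_used=0 → run A
t=7: queue=[A,F,H] q_used=1 → run A
t=8: queue=[F,H,A] q_used=0 → run F
t=9: queue=[F,H,A] q_used=1 → run F
t=10: queue=[H,A] q_used=0 → run H
t=11: queue=[H,A] q_used=1 → run H
t=12: queue=[A,H] q_used=0 → run A
t=13: queue=[A,H] q_used=1 → run A
t=14: queue=[H,A] q_used=0 → run H
t=15: queue=[H,A] q_used=1 → run H
t=16: queue=[A,H] q_used=0 → run A
t=17: queue=[H] q_used=0 → run H
t=18: queue=[H] q_used=1 → run H

running at tick 3 = F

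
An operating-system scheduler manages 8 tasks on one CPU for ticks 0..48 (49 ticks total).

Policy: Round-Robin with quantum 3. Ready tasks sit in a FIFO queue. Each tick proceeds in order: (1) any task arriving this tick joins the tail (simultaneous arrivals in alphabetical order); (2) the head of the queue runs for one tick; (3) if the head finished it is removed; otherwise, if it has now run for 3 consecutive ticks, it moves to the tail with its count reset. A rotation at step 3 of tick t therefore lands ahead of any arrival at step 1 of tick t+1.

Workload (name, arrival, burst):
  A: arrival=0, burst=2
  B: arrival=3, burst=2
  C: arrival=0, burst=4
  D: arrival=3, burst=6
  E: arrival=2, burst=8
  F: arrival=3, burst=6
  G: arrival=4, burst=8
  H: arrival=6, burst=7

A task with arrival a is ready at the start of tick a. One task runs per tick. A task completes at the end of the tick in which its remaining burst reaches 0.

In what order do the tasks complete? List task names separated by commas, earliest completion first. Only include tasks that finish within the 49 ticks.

completion order = A, B, C, D, F, E, G, H

t=0: queue=[A,C] q_used=0 → run A
t=1: queue=[A,C] q_used=1 → run A
t=2: queue=[C,E] q_used=0 → run C
t=3: queue=[C,E,B,D,F] q_used=1 → run C
t=4: queue=[C,E,B,D,F,G] q_used=2 → run C
t=5: queue=[E,B,D,F,G,C] q_used=0 → run E
t=6: queue=[E,B,D,F,G,C,H] q_used=1 → run E
t=7: queue=[E,B,D,F,G,C,H] q_used=2 → run E
t=8: queue=[B,D,F,G,C,H,E] q_used=0 → run B
t=9: queue=[B,D,F,G,C,H,E] q_used=1 → run B
t=10: queue=[D,F,G,C,H,E] q_used=0 → run D
t=11: queue=[D,F,G,C,H,E] q_used=1 → run D
t=12: queue=[D,F,G,C,H,E] q_used=2 → run D
t=13: queue=[F,G,C,H,E,D] q_used=0 → run F
t=14: queue=[F,G,C,H,E,D] q_used=1 → run F
t=15: queue=[F,G,C,H,E,D] q_used=2 → run F
t=16: queue=[G,C,H,E,D,F] q_used=0 → run G
t=17: queue=[G,C,H,E,D,F] q_used=1 → run G
t=18: queue=[G,C,H,E,D,F] q_used=2 → run G
t=19: queue=[C,H,E,D,F,G] q_used=0 → run C
t=20: queue=[H,E,D,F,G] q_used=0 → run H
t=21: queue=[H,E,D,F,G] q_used=1 → run H
t=22: queue=[H,E,D,F,G] q_used=2 → run H
t=23: queue=[E,D,F,G,H] q_used=0 → run E
t=24: queue=[E,D,F,G,H] q_used=1 → run E
t=25: queue=[E,D,F,G,H] q_used=2 → run E
t=26: queue=[D,F,G,H,E] q_used=0 → run D
t=27: queue=[D,F,G,H,E] q_used=1 → run D
t=28: queue=[D,F,G,H,E] q_used=2 → run D
t=29: queue=[F,G,H,E] q_used=0 → run F
t=30: queue=[F,G,H,E] q_used=1 → run F
t=31: queue=[F,G,H,E] q_used=2 → run F
t=32: queue=[G,H,E] q_used=0 → run G
t=33: queue=[G,H,E] q_used=1 → run G
t=34: queue=[G,H,E] q_used=2 → run G
t=35: queue=[H,E,G] q_used=0 → run H
t=36: queue=[H,E,G] q_used=1 → run H
t=37: queue=[H,E,G] q_used=2 → run H
t=38: queue=[E,G,H] q_used=0 → run E
t=39: queue=[E,G,H] q_used=1 → run E
t=40: queue=[G,H] q_used=0 → run G
t=41: queue=[G,H] q_used=1 → run G
t=42: queue=[H] q_used=0 → run H
t=43: (idle)
t=44: (idle)
t=45: (idle)
t=46: (idle)
t=47: (idle)
t=48: (idle)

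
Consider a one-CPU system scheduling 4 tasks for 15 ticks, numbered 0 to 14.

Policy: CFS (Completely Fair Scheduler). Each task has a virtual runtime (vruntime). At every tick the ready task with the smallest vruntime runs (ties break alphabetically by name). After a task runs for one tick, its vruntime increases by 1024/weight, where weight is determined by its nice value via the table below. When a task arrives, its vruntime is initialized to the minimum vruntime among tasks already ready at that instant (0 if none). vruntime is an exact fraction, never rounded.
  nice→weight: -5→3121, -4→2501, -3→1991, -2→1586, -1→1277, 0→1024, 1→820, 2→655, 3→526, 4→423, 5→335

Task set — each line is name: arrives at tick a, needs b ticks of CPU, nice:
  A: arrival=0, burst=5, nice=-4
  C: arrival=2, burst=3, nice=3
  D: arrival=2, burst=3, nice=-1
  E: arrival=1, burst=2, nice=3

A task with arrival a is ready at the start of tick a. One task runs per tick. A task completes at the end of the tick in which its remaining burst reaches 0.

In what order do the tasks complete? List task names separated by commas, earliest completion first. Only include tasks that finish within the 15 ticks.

t=0: vr[A=0] → run A
t=1: vr[A=1024/2501 E=1024/2501] → run A
t=2: vr[A=2048/2501 C=1024/2501 D=1024/2501 E=1024/2501] → run C
t=3: vr[A=2048/2501 C=1549824/657763 D=1024/2501 E=1024/2501] → run D
t=4: vr[A=2048/2501 C=1549824/657763 D=3868672/3193777 E=1024/2501] → run E
t=5: vr[A=2048/2501 C=1549824/657763 D=3868672/3193777 E=1549824/657763] → run A
t=6: vr[A=3072/2501 C=1549824/657763 D=3868672/3193777 E=1549824/657763] → run D
t=7: vr[A=3072/2501 C=1549824/657763 D=6429696/3193777 E=1549824/657763] → run A
t=8: vr[A=4096/2501 C=1549824/657763 D=6429696/3193777 E=1549824/657763] → run A
t=9: vr[C=1549824/657763 D=6429696/3193777 E=1549824/657763] → run D
t=10: vr[C=1549824/657763 E=1549824/657763] → run C
t=11: vr[C=2830336/657763 E=1549824/657763] → run E
t=12: vr[C=2830336/657763] → run C
t=13: (idle)
t=14: (idle)

completion order = A, D, E, C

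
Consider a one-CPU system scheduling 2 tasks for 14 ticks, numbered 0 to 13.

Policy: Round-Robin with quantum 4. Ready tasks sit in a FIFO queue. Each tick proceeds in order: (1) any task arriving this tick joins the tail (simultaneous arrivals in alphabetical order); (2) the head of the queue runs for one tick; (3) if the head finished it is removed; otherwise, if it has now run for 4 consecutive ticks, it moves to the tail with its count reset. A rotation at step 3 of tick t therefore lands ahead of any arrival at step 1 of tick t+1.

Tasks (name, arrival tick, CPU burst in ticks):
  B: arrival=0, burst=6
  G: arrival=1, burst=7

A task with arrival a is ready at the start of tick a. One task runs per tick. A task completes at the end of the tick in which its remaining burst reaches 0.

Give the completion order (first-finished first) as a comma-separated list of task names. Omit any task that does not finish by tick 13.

t=0: queue=[B] q_used=0 → run B
t=1: queue=[B,G] q_used=1 → run B
t=2: queue=[B,G] q_used=2 → run B
t=3: queue=[B,G] q_used=3 → run B
t=4: queue=[G,B] q_used=0 → run G
t=5: queue=[G,B] q_used=1 → run G
t=6: queue=[G,B] q_used=2 → run G
t=7: queue=[G,B] q_used=3 → run G
t=8: queue=[B,G] q_used=0 → run B
t=9: queue=[B,G] q_used=1 → run B
t=10: queue=[G] q_used=0 → run G
t=11: queue=[G] q_used=1 → run G
t=12: queue=[G] q_used=2 → run G
t=13: (idle)

completion order = B, G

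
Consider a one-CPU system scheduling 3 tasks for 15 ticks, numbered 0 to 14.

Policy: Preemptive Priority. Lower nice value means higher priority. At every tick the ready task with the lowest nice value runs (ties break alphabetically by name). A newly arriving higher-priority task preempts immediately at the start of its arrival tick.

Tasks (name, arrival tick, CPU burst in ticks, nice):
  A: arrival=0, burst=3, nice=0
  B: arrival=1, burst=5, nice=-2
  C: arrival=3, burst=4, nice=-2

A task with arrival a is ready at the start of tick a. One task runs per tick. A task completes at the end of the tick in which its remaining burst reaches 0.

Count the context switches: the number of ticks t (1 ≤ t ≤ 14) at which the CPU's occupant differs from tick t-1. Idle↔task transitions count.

t=0: ready={A} → run A
t=1: ready={A,B} → run B
t=2: ready={A,B} → run B
t=3: ready={A,B,C} → run B
t=4: ready={A,B,C} → run B
t=5: ready={A,B,C} → run B
t=6: ready={A,C} → run C
t=7: ready={A,C} → run C
t=8: ready={A,C} → run C
t=9: ready={A,C} → run C
t=10: ready={A} → run A
t=11: ready={A} → run A
t=12: (idle)
t=13: (idle)
t=14: (idle)

context switches = 4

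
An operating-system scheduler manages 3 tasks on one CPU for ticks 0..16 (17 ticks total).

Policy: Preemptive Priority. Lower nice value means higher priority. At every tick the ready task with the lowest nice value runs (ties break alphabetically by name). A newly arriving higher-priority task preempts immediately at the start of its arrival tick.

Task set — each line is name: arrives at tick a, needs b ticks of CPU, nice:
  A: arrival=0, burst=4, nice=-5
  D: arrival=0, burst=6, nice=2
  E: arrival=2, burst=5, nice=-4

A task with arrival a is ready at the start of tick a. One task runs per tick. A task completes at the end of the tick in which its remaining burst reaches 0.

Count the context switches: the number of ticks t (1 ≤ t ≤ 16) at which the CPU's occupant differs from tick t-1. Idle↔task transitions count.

t=0: ready={A,D} → run A
t=1: ready={A,D} → run A
t=2: ready={A,D,E} → run A
t=3: ready={A,D,E} → run A
t=4: ready={D,E} → run E
t=5: ready={D,E} → run E
t=6: ready={D,E} → run E
t=7: ready={D,E} → run E
t=8: ready={D,E} → run E
t=9: ready={D} → run D
t=10: ready={D} → run D
t=11: ready={D} → run D
t=12: ready={D} → run D
t=13: ready={D} → run D
t=14: ready={D} → run D
t=15: (idle)
t=16: (idle)

context switches = 3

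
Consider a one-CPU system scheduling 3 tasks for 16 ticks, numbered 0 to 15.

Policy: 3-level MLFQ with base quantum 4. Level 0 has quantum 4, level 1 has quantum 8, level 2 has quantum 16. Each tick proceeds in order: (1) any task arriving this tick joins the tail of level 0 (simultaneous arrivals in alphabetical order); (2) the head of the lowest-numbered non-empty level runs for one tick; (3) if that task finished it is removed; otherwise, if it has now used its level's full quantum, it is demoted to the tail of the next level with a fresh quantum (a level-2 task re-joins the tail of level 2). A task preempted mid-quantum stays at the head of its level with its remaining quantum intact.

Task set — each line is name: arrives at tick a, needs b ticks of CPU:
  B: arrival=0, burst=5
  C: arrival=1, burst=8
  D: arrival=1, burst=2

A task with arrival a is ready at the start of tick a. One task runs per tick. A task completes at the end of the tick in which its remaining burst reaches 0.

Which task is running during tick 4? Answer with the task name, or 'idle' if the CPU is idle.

t=0: L0/L1/L2 = B/-/- → run B
t=1: L0/L1/L2 = BCD/-/- → run B
t=2: L0/L1/L2 = BCD/-/- → run B
t=3: L0/L1/L2 = BCD/-/- → run B
t=4: L0/L1/L2 = CD/B/- → run C
t=5: L0/L1/L2 = CD/B/- → run C
t=6: L0/L1/L2 = CD/B/- → run C
t=7: L0/L1/L2 = CD/B/- → run C
t=8: L0/L1/L2 = D/BC/- → run D
t=9: L0/L1/L2 = D/BC/- → run D
t=10: L0/L1/L2 = -/BC/- → run B
t=11: L0/L1/L2 = -/C/- → run C
t=12: L0/L1/L2 = -/C/- → run C
t=13: L0/L1/L2 = -/C/- → run C
t=14: L0/L1/L2 = -/C/- → run C
t=15: (idle)

running at tick 4 = C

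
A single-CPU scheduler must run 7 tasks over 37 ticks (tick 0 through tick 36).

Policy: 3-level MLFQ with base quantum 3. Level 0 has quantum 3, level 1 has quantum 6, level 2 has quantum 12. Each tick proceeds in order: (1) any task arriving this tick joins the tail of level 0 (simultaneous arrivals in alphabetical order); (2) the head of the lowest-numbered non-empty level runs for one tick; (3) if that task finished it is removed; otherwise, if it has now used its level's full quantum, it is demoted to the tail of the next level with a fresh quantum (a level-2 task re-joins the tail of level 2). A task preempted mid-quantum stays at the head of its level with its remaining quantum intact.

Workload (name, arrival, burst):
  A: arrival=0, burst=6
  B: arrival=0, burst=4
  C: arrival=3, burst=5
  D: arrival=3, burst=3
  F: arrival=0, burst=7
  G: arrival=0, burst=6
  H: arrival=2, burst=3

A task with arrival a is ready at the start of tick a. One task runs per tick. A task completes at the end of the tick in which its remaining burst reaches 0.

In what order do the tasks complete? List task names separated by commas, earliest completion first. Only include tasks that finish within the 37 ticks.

t=0: L0/L1/L2 = ABFG/-/- → run A
t=1: L0/L1/L2 = ABFG/-/- → run A
t=2: L0/L1/L2 = ABFGH/-/- → run A
t=3: L0/L1/L2 = BFGHCD/A/- → run B
t=4: L0/L1/L2 = BFGHCD/A/- → run B
t=5: L0/L1/L2 = BFGHCD/A/- → run B
t=6: L0/L1/L2 = FGHCD/AB/- → run F
t=7: L0/L1/L2 = FGHCD/AB/- → run F
t=8: L0/L1/L2 = FGHCD/AB/- → run F
t=9: L0/L1/L2 = GHCD/ABF/- → run G
t=10: L0/L1/L2 = GHCD/ABF/- → run G
t=11: L0/L1/L2 = GHCD/ABF/- → run G
t=12: L0/L1/L2 = HCD/ABFG/- → run H
t=13: L0/L1/L2 = HCD/ABFG/- → run H
t=14: L0/L1/L2 = HCD/ABFG/- → run H
t=15: L0/L1/L2 = CD/ABFG/- → run C
t=16: L0/L1/L2 = CD/ABFG/- → run C
t=17: L0/L1/L2 = CD/ABFG/- → run C
t=18: L0/L1/L2 = D/ABFGC/- → run D
t=19: L0/L1/L2 = D/ABFGC/- → run D
t=20: L0/L1/L2 = D/ABFGC/- → run D
t=21: L0/L1/L2 = -/ABFGC/- → run A
t=22: L0/L1/L2 = -/ABFGC/- → run A
t=23: L0/L1/L2 = -/ABFGC/- → run A
t=24: L0/L1/L2 = -/BFGC/- → run B
t=25: L0/L1/L2 = -/FGC/- → run F
t=26: L0/L1/L2 = -/FGC/- → run F
t=27: L0/L1/L2 = -/FGC/- → run F
t=28: L0/L1/L2 = -/FGC/- → run F
t=29: L0/L1/L2 = -/GC/- → run G
t=30: L0/L1/L2 = -/GC/- → run G
t=31: L0/L1/L2 = -/GC/- → run G
t=32: L0/L1/L2 = -/C/- → run C
t=33: L0/L1/L2 = -/C/- → run C
t=34: (idle)
t=35: (idle)
t=36: (idle)

completion order = H, D, A, B, F, G, C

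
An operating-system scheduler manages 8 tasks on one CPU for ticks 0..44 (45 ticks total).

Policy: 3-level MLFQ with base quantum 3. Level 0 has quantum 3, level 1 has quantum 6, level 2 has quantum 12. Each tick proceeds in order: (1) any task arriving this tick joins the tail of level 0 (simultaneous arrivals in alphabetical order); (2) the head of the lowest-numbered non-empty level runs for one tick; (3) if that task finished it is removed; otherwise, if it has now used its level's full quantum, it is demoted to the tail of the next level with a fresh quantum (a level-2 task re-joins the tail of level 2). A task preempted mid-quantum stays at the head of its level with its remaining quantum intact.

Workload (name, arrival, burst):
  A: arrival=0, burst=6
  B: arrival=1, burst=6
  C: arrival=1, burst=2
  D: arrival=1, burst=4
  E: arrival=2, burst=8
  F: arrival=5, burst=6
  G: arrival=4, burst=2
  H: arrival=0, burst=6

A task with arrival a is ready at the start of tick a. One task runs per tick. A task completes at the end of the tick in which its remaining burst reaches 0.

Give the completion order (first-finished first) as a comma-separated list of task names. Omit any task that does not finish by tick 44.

completion order = C, G, A, H, B, D, E, F

t=0: L0/L1/L2 = AH/-/- → run A
t=1: L0/L1/L2 = AHBCD/-/- → run A
t=2: L0/L1/L2 = AHBCDE/-/- → run A
t=3: L0/L1/L2 = HBCDE/A/- → run H
t=4: L0/L1/L2 = HBCDEG/A/- → run H
t=5: L0/L1/L2 = HBCDEGF/A/- → run H
t=6: L0/L1/L2 = BCDEGF/AH/- → run B
t=7: L0/L1/L2 = BCDEGF/AH/- → run B
t=8: L0/L1/L2 = BCDEGF/AH/- → run B
t=9: L0/L1/L2 = CDEGF/AHB/- → run C
t=10: L0/L1/L2 = CDEGF/AHB/- → run C
t=11: L0/L1/L2 = DEGF/AHB/- → run D
t=12: L0/L1/L2 = DEGF/AHB/- → run D
t=13: L0/L1/L2 = DEGF/AHB/- → run D
t=14: L0/L1/L2 = EGF/AHBD/- → run E
t=15: L0/L1/L2 = EGF/AHBD/- → run E
t=16: L0/L1/L2 = EGF/AHBD/- → run E
t=17: L0/L1/L2 = GF/AHBDE/- → run G
t=18: L0/L1/L2 = GF/AHBDE/- → run G
t=19: L0/L1/L2 = F/AHBDE/- → run F
t=20: L0/L1/L2 = F/AHBDE/- → run F
t=21: L0/L1/L2 = F/AHBDE/- → run F
t=22: L0/L1/L2 = -/AHBDEF/- → run A
t=23: L0/L1/L2 = -/AHBDEF/- → run A
t=24: L0/L1/L2 = -/AHBDEF/- → run A
t=25: L0/L1/L2 = -/HBDEF/- → run H
t=26: L0/L1/L2 = -/HBDEF/- → run H
t=27: L0/L1/L2 = -/HBDEF/- → run H
t=28: L0/L1/L2 = -/BDEF/- → run B
t=29: L0/L1/L2 = -/BDEF/- → run B
t=30: L0/L1/L2 = -/BDEF/- → run B
t=31: L0/L1/L2 = -/DEF/- → run D
t=32: L0/L1/L2 = -/EF/- → run E
t=33: L0/L1/L2 = -/EF/- → run E
t=34: L0/L1/L2 = -/EF/- → run E
t=35: L0/L1/L2 = -/EF/- → run E
t=36: L0/L1/L2 = -/EF/- → run E
t=37: L0/L1/L2 = -/F/- → run F
t=38: L0/L1/L2 = -/F/- → run F
t=39: L0/L1/L2 = -/F/- → run F
t=40: (idle)
t=41: (idle)
t=42: (idle)
t=43: (idle)
t=44: (idle)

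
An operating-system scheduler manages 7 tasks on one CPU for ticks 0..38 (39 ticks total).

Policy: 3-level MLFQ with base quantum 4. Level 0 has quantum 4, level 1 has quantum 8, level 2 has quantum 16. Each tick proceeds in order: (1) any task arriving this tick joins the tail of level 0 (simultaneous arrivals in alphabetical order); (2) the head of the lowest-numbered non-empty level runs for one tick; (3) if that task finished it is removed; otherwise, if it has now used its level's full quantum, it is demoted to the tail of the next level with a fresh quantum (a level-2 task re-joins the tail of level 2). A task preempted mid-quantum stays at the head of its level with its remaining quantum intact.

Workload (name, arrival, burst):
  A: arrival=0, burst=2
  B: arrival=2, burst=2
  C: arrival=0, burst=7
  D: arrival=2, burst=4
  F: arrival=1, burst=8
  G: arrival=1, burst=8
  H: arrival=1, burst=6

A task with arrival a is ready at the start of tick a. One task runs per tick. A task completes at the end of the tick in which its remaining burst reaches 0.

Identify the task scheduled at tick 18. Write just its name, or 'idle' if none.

running at tick 18 = B

t=0: L0/L1/L2 = AC/-/- → run A
t=1: L0/L1/L2 = ACFGH/-/- → run A
t=2: L0/L1/L2 = CFGHBD/-/- → run C
t=3: L0/L1/L2 = CFGHBD/-/- → run C
t=4: L0/L1/L2 = CFGHBD/-/- → run C
t=5: L0/L1/L2 = CFGHBD/-/- → run C
t=6: L0/L1/L2 = FGHBD/C/- → run F
t=7: L0/L1/L2 = FGHBD/C/- → run F
t=8: L0/L1/L2 = FGHBD/C/- → run F
t=9: L0/L1/L2 = FGHBD/C/- → run F
t=10: L0/L1/L2 = GHBD/CF/- → run G
t=11: L0/L1/L2 = GHBD/CF/- → run G
t=12: L0/L1/L2 = GHBD/CF/- → run G
t=13: L0/L1/L2 = GHBD/CF/- → run G
t=14: L0/L1/L2 = HBD/CFG/- → run H
t=15: L0/L1/L2 = HBD/CFG/- → run H
t=16: L0/L1/L2 = HBD/CFG/- → run H
t=17: L0/L1/L2 = HBD/CFG/- → run H
t=18: L0/L1/L2 = BD/CFGH/- → run B
t=19: L0/L1/L2 = BD/CFGH/- → run B
t=20: L0/L1/L2 = D/CFGH/- → run D
t=21: L0/L1/L2 = D/CFGH/- → run D
t=22: L0/L1/L2 = D/CFGH/- → run D
t=23: L0/L1/L2 = D/CFGH/- → run D
t=24: L0/L1/L2 = -/CFGH/- → run C
t=25: L0/L1/L2 = -/CFGH/- → run C
t=26: L0/L1/L2 = -/CFGH/- → run C
t=27: L0/L1/L2 = -/FGH/- → run F
t=28: L0/L1/L2 = -/FGH/- → run F
t=29: L0/L1/L2 = -/FGH/- → run F
t=30: L0/L1/L2 = -/FGH/- → run F
t=31: L0/L1/L2 = -/GH/- → run G
t=32: L0/L1/L2 = -/GH/- → run G
t=33: L0/L1/L2 = -/GH/- → run G
t=34: L0/L1/L2 = -/GH/- → run G
t=35: L0/L1/L2 = -/H/- → run H
t=36: L0/L1/L2 = -/H/- → run H
t=37: (idle)
t=38: (idle)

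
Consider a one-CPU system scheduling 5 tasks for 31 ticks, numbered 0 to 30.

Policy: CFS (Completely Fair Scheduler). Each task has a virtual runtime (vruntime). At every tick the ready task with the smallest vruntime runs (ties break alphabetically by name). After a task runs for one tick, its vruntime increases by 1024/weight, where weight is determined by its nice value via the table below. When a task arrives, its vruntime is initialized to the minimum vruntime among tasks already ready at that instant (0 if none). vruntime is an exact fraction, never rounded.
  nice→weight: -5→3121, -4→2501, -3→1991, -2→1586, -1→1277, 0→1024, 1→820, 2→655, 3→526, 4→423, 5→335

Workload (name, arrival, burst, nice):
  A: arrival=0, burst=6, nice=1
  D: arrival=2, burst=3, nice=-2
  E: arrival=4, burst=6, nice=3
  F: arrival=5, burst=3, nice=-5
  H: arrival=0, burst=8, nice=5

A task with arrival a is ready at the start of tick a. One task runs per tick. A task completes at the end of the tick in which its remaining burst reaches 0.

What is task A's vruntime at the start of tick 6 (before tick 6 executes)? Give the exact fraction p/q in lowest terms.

vruntime(A, start of tick 6) = 512/205

t=0: vr[A=0 H=0] → run A
t=1: vr[A=256/205 H=0] → run H
t=2: vr[A=256/205 D=256/205 H=1024/335] → run A
t=3: vr[A=512/205 D=256/205 H=1024/335] → run D
t=4: vr[A=512/205 D=307968/162565 E=307968/162565 H=1024/335] → run D
t=5: vr[A=512/205 D=412928/162565 E=307968/162565 F=307968/162565 H=1024/335] → run E
t=6: vr[A=512/205 D=412928/162565 E=164228864/42754595 F=307968/162565 H=1024/335] → run F
t=7: vr[A=512/205 D=412928/162565 E=164228864/42754595 F=1127634688/507365365 H=1024/335] → run F
t=8: vr[A=512/205 D=412928/162565 E=164228864/42754595 F=1294101248/507365365 H=1024/335] → run A
t=9: vr[A=768/205 D=412928/162565 E=164228864/42754595 F=1294101248/507365365 H=1024/335] → run D
t=10: vr[A=768/205 E=164228864/42754595 F=1294101248/507365365 H=1024/335] → run F
t=11: vr[A=768/205 E=164228864/42754595 H=1024/335] → run H
t=12: vr[A=768/205 E=164228864/42754595 H=2048/335] → run A
t=13: vr[A=1024/205 E=164228864/42754595 H=2048/335] → run E
t=14: vr[A=1024/205 E=247462144/42754595 H=2048/335] → run A
t=15: vr[A=256/41 E=247462144/42754595 H=2048/335] → run E
t=16: vr[A=256/41 E=330695424/42754595 H=2048/335] → run H
t=17: vr[A=256/41 E=330695424/42754595 H=3072/335] → run A
t=18: vr[E=330695424/42754595 H=3072/335] → run E
t=19: vr[E=413928704/42754595 H=3072/335] → run H
t=20: vr[E=413928704/42754595 H=4096/335] → run E
t=21: vr[E=497161984/42754595 H=4096/335] → run E
t=22: vr[H=4096/335] → run H
t=23: vr[H=1024/67] → run H
t=24: vr[H=6144/335] → run H
t=25: vr[H=7168/335] → run H
t=26: (idle)
t=27: (idle)
t=28: (idle)
t=29: (idle)
t=30: (idle)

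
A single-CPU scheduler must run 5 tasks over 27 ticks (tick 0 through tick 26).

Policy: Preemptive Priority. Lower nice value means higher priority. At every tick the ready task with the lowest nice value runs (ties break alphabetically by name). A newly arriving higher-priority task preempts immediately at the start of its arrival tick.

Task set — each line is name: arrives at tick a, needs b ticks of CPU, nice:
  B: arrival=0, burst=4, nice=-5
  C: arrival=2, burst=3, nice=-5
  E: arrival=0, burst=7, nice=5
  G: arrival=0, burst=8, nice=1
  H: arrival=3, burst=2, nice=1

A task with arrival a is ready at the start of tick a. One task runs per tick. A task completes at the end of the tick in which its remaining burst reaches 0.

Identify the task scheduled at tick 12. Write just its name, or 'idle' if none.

t=0: ready={B,E,G} → run B
t=1: ready={B,E,G} → run B
t=2: ready={B,C,E,G} → run B
t=3: ready={B,C,E,G,H} → run B
t=4: ready={C,E,G,H} → run C
t=5: ready={C,E,G,H} → run C
t=6: ready={C,E,G,H} → run C
t=7: ready={E,G,H} → run G
t=8: ready={E,G,H} → run G
t=9: ready={E,G,H} → run G
t=10: ready={E,G,H} → run G
t=11: ready={E,G,H} → run G
t=12: ready={E,G,H} → run G
t=13: ready={E,G,H} → run G
t=14: ready={E,G,H} → run G
t=15: ready={E,H} → run H
t=16: ready={E,H} → run H
t=17: ready={E} → run E
t=18: ready={E} → run E
t=19: ready={E} → run E
t=20: ready={E} → run E
t=21: ready={E} → run E
t=22: ready={E} → run E
t=23: ready={E} → run E
t=24: (idle)
t=25: (idle)
t=26: (idle)

running at tick 12 = G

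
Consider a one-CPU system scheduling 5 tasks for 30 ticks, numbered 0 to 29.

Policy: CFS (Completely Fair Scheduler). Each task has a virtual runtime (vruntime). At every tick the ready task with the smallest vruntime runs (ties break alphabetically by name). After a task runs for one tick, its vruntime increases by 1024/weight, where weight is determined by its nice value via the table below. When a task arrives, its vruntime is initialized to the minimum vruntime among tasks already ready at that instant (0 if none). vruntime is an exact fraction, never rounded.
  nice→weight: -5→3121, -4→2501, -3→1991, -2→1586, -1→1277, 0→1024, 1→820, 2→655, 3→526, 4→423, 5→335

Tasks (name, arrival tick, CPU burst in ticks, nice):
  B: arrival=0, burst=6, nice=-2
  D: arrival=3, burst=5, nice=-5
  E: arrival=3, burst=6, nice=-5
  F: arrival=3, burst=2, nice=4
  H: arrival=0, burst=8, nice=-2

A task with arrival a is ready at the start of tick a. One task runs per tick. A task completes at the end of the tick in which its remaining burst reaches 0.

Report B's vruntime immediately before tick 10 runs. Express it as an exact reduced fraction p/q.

t=0: vr[B=0 H=0] → run B
t=1: vr[B=512/793 H=0] → run H
t=2: vr[B=512/793 H=512/793] → run B
t=3: vr[B=1024/793 D=512/793 E=512/793 F=512/793 H=512/793] → run D
t=4: vr[B=1024/793 D=2409984/2474953 E=512/793 F=512/793 H=512/793] → run E
t=5: vr[B=1024/793 D=2409984/2474953 E=2409984/2474953 F=512/793 H=512/793] → run F
t=6: vr[B=1024/793 D=2409984/2474953 E=2409984/2474953 F=1028608/335439 H=512/793] → run H
t=7: vr[B=1024/793 D=2409984/2474953 E=2409984/2474953 F=1028608/335439 H=1024/793] → run D
t=8: vr[B=1024/793 D=3222016/2474953 E=2409984/2474953 F=1028608/335439 H=1024/793] → run E
t=9: vr[B=1024/793 D=3222016/2474953 E=3222016/2474953 F=1028608/335439 H=1024/793] → run B
t=10: vr[B=1536/793 D=3222016/2474953 E=3222016/2474953 F=1028608/335439 H=1024/793] → run H
t=11: vr[B=1536/793 D=3222016/2474953 E=3222016/2474953 F=1028608/335439 H=1536/793] → run D
t=12: vr[B=1536/793 D=4034048/2474953 E=3222016/2474953 F=1028608/335439 H=1536/793] → run E
t=13: vr[B=1536/793 D=4034048/2474953 E=4034048/2474953 F=1028608/335439 H=1536/793] → run D
t=14: vr[B=1536/793 D=4846080/2474953 E=4034048/2474953 F=1028608/335439 H=1536/793] → run E
t=15: vr[B=1536/793 D=4846080/2474953 E=4846080/2474953 F=1028608/335439 H=1536/793] → run B
t=16: vr[B=2048/793 D=4846080/2474953 E=4846080/2474953 F=1028608/335439 H=1536/793] → run H
t=17: vr[B=2048/793 D=4846080/2474953 E=4846080/2474953 F=1028608/335439 H=2048/793] → run D
t=18: vr[B=2048/793 E=4846080/2474953 F=1028608/335439 H=2048/793] → run E
t=19: vr[B=2048/793 E=5658112/2474953 F=1028608/335439 H=2048/793] → run E
t=20: vr[B=2048/793 F=1028608/335439 H=2048/793] → run B
t=21: vr[B=2560/793 F=1028608/335439 H=2048/793] → run H
t=22: vr[B=2560/793 F=1028608/335439 H=2560/793] → run F
t=23: vr[B=2560/793 H=2560/793] → run B
t=24: vr[H=2560/793] → run H
t=25: vr[H=3072/793] → run H
t=26: vr[H=3584/793] → run H
t=27: (idle)
t=28: (idle)
t=29: (idle)

vruntime(B, start of tick 10) = 1536/793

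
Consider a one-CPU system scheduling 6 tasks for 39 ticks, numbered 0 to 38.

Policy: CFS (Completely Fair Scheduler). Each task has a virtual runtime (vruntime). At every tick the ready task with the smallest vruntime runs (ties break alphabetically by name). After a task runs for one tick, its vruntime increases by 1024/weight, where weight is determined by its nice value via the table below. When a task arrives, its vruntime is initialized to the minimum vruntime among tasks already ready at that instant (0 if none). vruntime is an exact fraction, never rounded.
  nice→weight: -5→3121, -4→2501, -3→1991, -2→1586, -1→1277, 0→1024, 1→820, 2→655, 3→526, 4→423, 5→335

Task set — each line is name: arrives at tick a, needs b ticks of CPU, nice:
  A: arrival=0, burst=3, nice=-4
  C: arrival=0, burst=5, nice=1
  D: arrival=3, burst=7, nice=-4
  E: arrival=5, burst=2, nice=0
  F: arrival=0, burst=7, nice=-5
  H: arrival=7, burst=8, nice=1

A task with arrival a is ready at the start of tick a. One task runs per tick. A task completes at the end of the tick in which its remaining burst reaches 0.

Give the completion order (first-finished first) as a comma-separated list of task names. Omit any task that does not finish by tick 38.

completion order = A, E, F, D, C, H

t=0: vr[A=0 C=0 F=0] → run A
t=1: vr[A=1024/2501 C=0 F=0] → run C
t=2: vr[A=1024/2501 C=256/205 F=0] → run F
t=3: vr[A=1024/2501 C=256/205 D=1024/3121 F=1024/3121] → run D
t=4: vr[A=1024/2501 C=256/205 D=5756928/7805621 F=1024/3121] → run F
t=5: vr[A=1024/2501 C=256/205 D=5756928/7805621 E=1024/2501 F=2048/3121] → run A
t=6: vr[A=2048/2501 C=256/205 D=5756928/7805621 E=1024/2501 F=2048/3121] → run E
t=7: vr[A=2048/2501 C=256/205 D=5756928/7805621 E=3525/2501 F=2048/3121 H=2048/3121] → run F
t=8: vr[A=2048/2501 C=256/205 D=5756928/7805621 E=3525/2501 F=3072/3121 H=2048/3121] → run H
t=9: vr[A=2048/2501 C=256/205 D=5756928/7805621 E=3525/2501 F=3072/3121 H=1218816/639805] → run D
t=10: vr[A=2048/2501 C=256/205 D=8952832/7805621 E=3525/2501 F=3072/3121 H=1218816/639805] → run A
t=11: vr[C=256/205 D=8952832/7805621 E=3525/2501 F=3072/3121 H=1218816/639805] → run F
t=12: vr[C=256/205 D=8952832/7805621 E=3525/2501 F=4096/3121 H=1218816/639805] → run D
t=13: vr[C=256/205 D=12148736/7805621 E=3525/2501 F=4096/3121 H=1218816/639805] → run C
t=14: vr[C=512/205 D=12148736/7805621 E=3525/2501 F=4096/3121 H=1218816/639805] → run F
t=15: vr[C=512/205 D=12148736/7805621 E=3525/2501 F=5120/3121 H=1218816/639805] → run E
t=16: vr[C=512/205 D=12148736/7805621 F=5120/3121 H=1218816/639805] → run D
t=17: vr[C=512/205 D=15344640/7805621 F=5120/3121 H=1218816/639805] → run F
t=18: vr[C=512/205 D=15344640/7805621 F=6144/3121 H=1218816/639805] → run H
t=19: vr[C=512/205 D=15344640/7805621 F=6144/3121 H=2017792/639805] → run D
t=20: vr[C=512/205 D=18540544/7805621 F=6144/3121 H=2017792/639805] → run F
t=21: vr[C=512/205 D=18540544/7805621 H=2017792/639805] → run D
t=22: vr[C=512/205 D=21736448/7805621 H=2017792/639805] → run C
t=23: vr[C=768/205 D=21736448/7805621 H=2017792/639805] → run D
t=24: vr[C=768/205 H=2017792/639805] → run H
t=25: vr[C=768/205 H=2816768/639805] → run C
t=26: vr[C=1024/205 H=2816768/639805] → run H
t=27: vr[C=1024/205 H=3615744/639805] → run C
t=28: vr[H=3615744/639805] → run H
t=29: vr[H=882944/127961] → run H
t=30: vr[H=5213696/639805] → run H
t=31: vr[H=6012672/639805] → run H
t=32: (idle)
t=33: (idle)
t=34: (idle)
t=35: (idle)
t=36: (idle)
t=37: (idle)
t=38: (idle)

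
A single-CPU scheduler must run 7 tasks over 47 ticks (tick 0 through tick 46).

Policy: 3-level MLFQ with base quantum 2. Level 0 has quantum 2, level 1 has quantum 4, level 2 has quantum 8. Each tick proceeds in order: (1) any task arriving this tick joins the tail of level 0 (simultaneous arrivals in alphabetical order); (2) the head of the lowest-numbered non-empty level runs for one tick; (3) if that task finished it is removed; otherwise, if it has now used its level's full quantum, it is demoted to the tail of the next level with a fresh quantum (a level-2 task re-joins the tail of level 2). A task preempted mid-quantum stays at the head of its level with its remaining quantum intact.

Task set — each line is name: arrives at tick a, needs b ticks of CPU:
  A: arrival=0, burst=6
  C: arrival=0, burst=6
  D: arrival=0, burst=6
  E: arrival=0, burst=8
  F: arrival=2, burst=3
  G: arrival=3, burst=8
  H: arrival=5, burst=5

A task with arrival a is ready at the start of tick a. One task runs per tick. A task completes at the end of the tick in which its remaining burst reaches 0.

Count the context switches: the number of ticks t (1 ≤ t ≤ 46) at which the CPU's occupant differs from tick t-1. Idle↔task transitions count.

context switches = 16

t=0: L0/L1/L2 = ACDE/-/- → run A
t=1: L0/L1/L2 = ACDE/-/- → run A
t=2: L0/L1/L2 = CDEF/A/- → run C
t=3: L0/L1/L2 = CDEFG/A/- → run C
t=4: L0/L1/L2 = DEFG/AC/- → run D
t=5: L0/L1/L2 = DEFGH/AC/- → run D
t=6: L0/L1/L2 = EFGH/ACD/- → run E
t=7: L0/L1/L2 = EFGH/ACD/- → run E
t=8: L0/L1/L2 = FGH/ACDE/- → run F
t=9: L0/L1/L2 = FGH/ACDE/- → run F
t=10: L0/L1/L2 = GH/ACDEF/- → run G
t=11: L0/L1/L2 = GH/ACDEF/- → run G
t=12: L0/L1/L2 = H/ACDEFG/- → run H
t=13: L0/L1/L2 = H/ACDEFG/- → run H
t=14: L0/L1/L2 = -/ACDEFGH/- → run A
t=15: L0/L1/L2 = -/ACDEFGH/- → run A
t=16: L0/L1/L2 = -/ACDEFGH/- → run A
t=17: L0/L1/L2 = -/ACDEFGH/- → run A
t=18: L0/L1/L2 = -/CDEFGH/- → run C
t=19: L0/L1/L2 = -/CDEFGH/- → run C
t=20: L0/L1/L2 = -/CDEFGH/- → run C
t=21: L0/L1/L2 = -/CDEFGH/- → run C
t=22: L0/L1/L2 = -/DEFGH/- → run D
t=23: L0/L1/L2 = -/DEFGH/- → run D
t=24: L0/L1/L2 = -/DEFGH/- → run D
t=25: L0/L1/L2 = -/DEFGH/- → run D
t=26: L0/L1/L2 = -/EFGH/- → run E
t=27: L0/L1/L2 = -/EFGH/- → run E
t=28: L0/L1/L2 = -/EFGH/- → run E
t=29: L0/L1/L2 = -/EFGH/- → run E
t=30: L0/L1/L2 = -/FGH/E → run F
t=31: L0/L1/L2 = -/GH/E → run G
t=32: L0/L1/L2 = -/GH/E → run G
t=33: L0/L1/L2 = -/GH/E → run G
t=34: L0/L1/L2 = -/GH/E → run G
t=35: L0/L1/L2 = -/H/EG → run H
t=36: L0/L1/L2 = -/H/EG → run H
t=37: L0/L1/L2 = -/H/EG → run H
t=38: L0/L1/L2 = -/-/EG → run E
t=39: L0/L1/L2 = -/-/EG → run E
t=40: L0/L1/L2 = -/-/G → run G
t=41: L0/L1/L2 = -/-/G → run G
t=42: (idle)
t=43: (idle)
t=44: (idle)
t=45: (idle)
t=46: (idle)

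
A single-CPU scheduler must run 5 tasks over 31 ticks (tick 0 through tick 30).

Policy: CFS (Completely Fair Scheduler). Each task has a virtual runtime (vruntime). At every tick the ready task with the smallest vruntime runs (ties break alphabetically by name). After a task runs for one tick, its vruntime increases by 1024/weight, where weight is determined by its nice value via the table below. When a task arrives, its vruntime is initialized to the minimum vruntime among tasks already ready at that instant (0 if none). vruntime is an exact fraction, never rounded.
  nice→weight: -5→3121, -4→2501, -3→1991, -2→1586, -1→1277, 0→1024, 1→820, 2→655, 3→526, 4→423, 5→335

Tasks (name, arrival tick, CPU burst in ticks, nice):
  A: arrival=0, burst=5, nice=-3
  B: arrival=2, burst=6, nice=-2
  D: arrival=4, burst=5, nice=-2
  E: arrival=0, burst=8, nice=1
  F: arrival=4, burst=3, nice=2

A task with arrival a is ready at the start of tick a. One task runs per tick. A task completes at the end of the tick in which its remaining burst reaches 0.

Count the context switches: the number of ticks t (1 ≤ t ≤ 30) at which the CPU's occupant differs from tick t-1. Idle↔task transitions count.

t=0: vr[A=0 E=0] → run A
t=1: vr[A=1024/1991 E=0] → run E
t=2: vr[A=1024/1991 B=1024/1991 E=256/205] → run A
t=3: vr[A=2048/1991 B=1024/1991 E=256/205] → run B
t=4: vr[A=2048/1991 B=1831424/1578863 D=2048/1991 E=256/205 F=2048/1991] → run A
t=5: vr[A=3072/1991 B=1831424/1578863 D=2048/1991 E=256/205 F=2048/1991] → run D
t=6: vr[A=3072/1991 B=1831424/1578863 D=2643456/1578863 E=256/205 F=2048/1991] → run F
t=7: vr[A=3072/1991 B=1831424/1578863 D=2643456/1578863 E=256/205 F=3380224/1304105] → run B
t=8: vr[A=3072/1991 B=2850816/1578863 D=2643456/1578863 E=256/205 F=3380224/1304105] → run E
t=9: vr[A=3072/1991 B=2850816/1578863 D=2643456/1578863 E=512/205 F=3380224/1304105] → run A
t=10: vr[A=4096/1991 B=2850816/1578863 D=2643456/1578863 E=512/205 F=3380224/1304105] → run D
t=11: vr[A=4096/1991 B=2850816/1578863 D=3662848/1578863 E=512/205 F=3380224/1304105] → run B
t=12: vr[A=4096/1991 B=3870208/1578863 D=3662848/1578863 E=512/205 F=3380224/1304105] → run A
t=13: vr[B=3870208/1578863 D=3662848/1578863 E=512/205 F=3380224/1304105] → run D
t=14: vr[B=3870208/1578863 D=4682240/1578863 E=512/205 F=3380224/1304105] → run B
t=15: vr[B=4889600/1578863 D=4682240/1578863 E=512/205 F=3380224/1304105] → run E
t=16: vr[B=4889600/1578863 D=4682240/1578863 E=768/205 F=3380224/1304105] → run F
t=17: vr[B=4889600/1578863 D=4682240/1578863 E=768/205 F=5419008/1304105] → run D
t=18: vr[B=4889600/1578863 D=5701632/1578863 E=768/205 F=5419008/1304105] → run B
t=19: vr[B=5908992/1578863 D=5701632/1578863 E=768/205 F=5419008/1304105] → run D
t=20: vr[B=5908992/1578863 E=768/205 F=5419008/1304105] → run B
t=21: vr[E=768/205 F=5419008/1304105] → run E
t=22: vr[E=1024/205 F=5419008/1304105] → run F
t=23: vr[E=1024/205] → run E
t=24: vr[E=256/41] → run E
t=25: vr[E=1536/205] → run E
t=26: vr[E=1792/205] → run E
t=27: (idle)
t=28: (idle)
t=29: (idle)
t=30: (idle)

context switches = 24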